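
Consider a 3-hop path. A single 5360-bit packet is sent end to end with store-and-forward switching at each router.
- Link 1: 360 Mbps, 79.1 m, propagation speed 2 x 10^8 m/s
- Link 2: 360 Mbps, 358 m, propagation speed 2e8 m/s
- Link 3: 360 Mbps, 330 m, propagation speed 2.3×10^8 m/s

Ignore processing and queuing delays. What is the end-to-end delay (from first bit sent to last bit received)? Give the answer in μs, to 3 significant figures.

Transmission delay per hop = L/R = 5360/360000000 = 14.8889 μs; 3 hops → 44.6667 μs.
Propagation delays (d/s per hop): 0.3955, 1.79, 1.43478 μs; sum = 3.62028 μs.
End-to-end = 48.3 μs.

48.3 μs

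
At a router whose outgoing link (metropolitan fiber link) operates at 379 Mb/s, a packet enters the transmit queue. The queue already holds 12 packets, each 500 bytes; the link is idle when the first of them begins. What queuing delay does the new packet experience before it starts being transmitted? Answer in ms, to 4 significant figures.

0.1266 ms

Each queued packet: L/R = 4000/379000000 = 0.0105541 ms.
12 queued → 0.126649 ms.
Queuing delay = 0.1266 ms.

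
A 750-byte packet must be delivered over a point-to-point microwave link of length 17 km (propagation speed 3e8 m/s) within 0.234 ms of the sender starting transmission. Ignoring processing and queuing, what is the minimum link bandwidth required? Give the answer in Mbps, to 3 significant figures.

L = 6000 bits.
Propagation delay = 17000 / 300000000 = 0.0566667 ms.
Transmission budget = 0.234 − 0.0566667 = 0.177333 ms.
R ≥ L / t_tx = 6000 bits / 0.000177333 s = 33.8 Mbps.

33.8 Mbps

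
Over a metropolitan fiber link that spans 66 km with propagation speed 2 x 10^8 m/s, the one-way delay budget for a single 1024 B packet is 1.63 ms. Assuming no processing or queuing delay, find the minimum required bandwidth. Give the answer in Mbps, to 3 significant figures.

L = 8192 bits.
Propagation delay = 66000 / 200000000 = 0.33 ms.
Transmission budget = 1.63 − 0.33 = 1.3 ms.
R ≥ L / t_tx = 8192 bits / 0.0013 s = 6.30 Mbps.

6.30 Mbps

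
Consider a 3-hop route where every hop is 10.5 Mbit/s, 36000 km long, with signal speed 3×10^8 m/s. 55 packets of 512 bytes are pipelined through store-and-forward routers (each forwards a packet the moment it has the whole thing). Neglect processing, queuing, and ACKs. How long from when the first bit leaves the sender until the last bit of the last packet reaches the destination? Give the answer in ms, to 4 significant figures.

Per-hop transmission t_tx = L/R = 4096/10500000 = 0.390095 ms.
Per-hop propagation t_prop = 36000000/300000000 = 120 ms.
Pipeline fill: first packet needs 3·t_tx to clear all hops; remaining 54 packets each add one t_tx.
Total = (3+55-1)·t_tx + 3·t_prop = 57·0.390095 + 3·120 = 382.2 ms.

382.2 ms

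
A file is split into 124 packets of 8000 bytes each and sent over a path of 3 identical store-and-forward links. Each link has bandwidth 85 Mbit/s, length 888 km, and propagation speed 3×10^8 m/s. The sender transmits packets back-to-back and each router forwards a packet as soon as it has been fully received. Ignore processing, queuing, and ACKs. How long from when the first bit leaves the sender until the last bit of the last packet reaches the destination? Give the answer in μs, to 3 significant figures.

Per-hop transmission t_tx = L/R = 64000/85000000 = 752.941 μs.
Per-hop propagation t_prop = 888000/300000000 = 2960 μs.
Pipeline fill: first packet needs 3·t_tx to clear all hops; remaining 123 packets each add one t_tx.
Total = (3+124-1)·t_tx + 3·t_prop = 126·752.941 + 3·2960 = 104000 μs.

104000 μs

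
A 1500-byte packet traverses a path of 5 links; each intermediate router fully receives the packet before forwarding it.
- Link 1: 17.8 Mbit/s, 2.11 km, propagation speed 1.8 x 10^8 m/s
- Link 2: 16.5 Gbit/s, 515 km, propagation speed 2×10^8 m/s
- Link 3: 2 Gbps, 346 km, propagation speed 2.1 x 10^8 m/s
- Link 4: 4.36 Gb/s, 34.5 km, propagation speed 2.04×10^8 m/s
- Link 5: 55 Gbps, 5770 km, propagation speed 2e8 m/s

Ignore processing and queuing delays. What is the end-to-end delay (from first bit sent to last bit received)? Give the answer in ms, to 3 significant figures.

33.9 ms

L = 1500 × 8 = 12000 bits.
Transmission delays (L/R per hop): 0.674157, 0.000727273, 0.006, 0.00275229, 0.000218182 ms; sum = 0.683855 ms.
Propagation delays (d/s per hop): 0.0117222, 2.575, 1.64762, 0.169118, 28.85 ms; sum = 33.2535 ms.
End-to-end = 33.9 ms.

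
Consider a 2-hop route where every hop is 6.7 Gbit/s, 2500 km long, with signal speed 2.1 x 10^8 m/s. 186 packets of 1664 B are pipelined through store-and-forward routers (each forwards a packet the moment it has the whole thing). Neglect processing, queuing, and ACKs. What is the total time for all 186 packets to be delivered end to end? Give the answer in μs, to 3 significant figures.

24200 μs

Per-hop transmission t_tx = L/R = 13312/6700000000 = 1.98687 μs.
Per-hop propagation t_prop = 2500000/210000000 = 11904.8 μs.
Pipeline fill: first packet needs 2·t_tx to clear all hops; remaining 185 packets each add one t_tx.
Total = (2+186-1)·t_tx + 2·t_prop = 187·1.98687 + 2·11904.8 = 24200 μs.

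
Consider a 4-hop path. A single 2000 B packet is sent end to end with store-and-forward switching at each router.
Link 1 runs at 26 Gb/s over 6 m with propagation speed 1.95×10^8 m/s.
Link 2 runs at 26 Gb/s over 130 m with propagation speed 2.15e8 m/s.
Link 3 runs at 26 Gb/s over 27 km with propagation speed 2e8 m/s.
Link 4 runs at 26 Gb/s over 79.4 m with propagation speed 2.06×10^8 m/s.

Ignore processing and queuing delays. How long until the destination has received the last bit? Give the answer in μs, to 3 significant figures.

L = 2000 × 8 = 16000 bits.
Transmission delay per hop = L/R = 16000/26000000000 = 0.615385 μs; 4 hops → 2.46154 μs.
Propagation delays (d/s per hop): 0.0307692, 0.604651, 135, 0.385437 μs; sum = 136.021 μs.
End-to-end = 138 μs.

138 μs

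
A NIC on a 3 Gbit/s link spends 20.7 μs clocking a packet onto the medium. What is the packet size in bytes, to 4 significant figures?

7763 bytes

L = R × t_tx = 3000000000 b/s × 2.07e-05 s = 62100 bits.
In bytes: 62100 / 8 = 7763 bytes.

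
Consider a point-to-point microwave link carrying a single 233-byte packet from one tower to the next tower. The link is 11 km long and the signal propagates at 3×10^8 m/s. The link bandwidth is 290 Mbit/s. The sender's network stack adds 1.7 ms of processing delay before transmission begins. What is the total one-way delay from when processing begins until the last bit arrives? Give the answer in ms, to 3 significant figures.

1.74 ms

L = 233 × 8 = 1864 bits.
Transmission delay = L/R = 1864 / 290000000 = 0.00642759 ms.
Propagation delay = d/s = 11000 m / 300000000 m/s = 0.0366667 ms.
Plus processing delay 1.7 ms = 1.7 ms.
Total = 1.74 ms.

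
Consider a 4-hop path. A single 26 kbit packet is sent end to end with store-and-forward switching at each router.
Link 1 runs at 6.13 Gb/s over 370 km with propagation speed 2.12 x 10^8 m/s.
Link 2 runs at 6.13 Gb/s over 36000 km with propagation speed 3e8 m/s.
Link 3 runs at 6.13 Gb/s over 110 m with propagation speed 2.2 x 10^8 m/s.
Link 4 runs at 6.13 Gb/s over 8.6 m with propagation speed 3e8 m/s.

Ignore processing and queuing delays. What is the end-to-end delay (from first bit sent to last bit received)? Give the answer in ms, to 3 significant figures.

L = 26000 bits.
Transmission delay per hop = L/R = 26000/6130000000 = 0.00424144 ms; 4 hops → 0.0169657 ms.
Propagation delays (d/s per hop): 1.74528, 120, 0.0005, 2.86667e-05 ms; sum = 121.746 ms.
End-to-end = 122 ms.

122 ms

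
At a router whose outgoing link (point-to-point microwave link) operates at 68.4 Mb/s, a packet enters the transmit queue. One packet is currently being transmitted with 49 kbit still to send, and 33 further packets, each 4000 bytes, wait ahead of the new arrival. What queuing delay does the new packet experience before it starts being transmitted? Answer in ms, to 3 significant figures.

Each queued packet: L/R = 32000/68400000 = 0.467836 ms.
33 queued → 15.4386 ms.
Plus remaining 49000 bits of current packet: 0.716374 ms.
Queuing delay = 16.2 ms.

16.2 ms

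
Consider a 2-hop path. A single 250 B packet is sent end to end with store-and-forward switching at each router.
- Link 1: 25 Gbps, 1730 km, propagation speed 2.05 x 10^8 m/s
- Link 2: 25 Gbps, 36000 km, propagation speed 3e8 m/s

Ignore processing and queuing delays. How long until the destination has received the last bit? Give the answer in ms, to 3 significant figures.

L = 250 × 8 = 2000 bits.
Transmission delay per hop = L/R = 2000/25000000000 = 8e-05 ms; 2 hops → 0.00016 ms.
Propagation delays (d/s per hop): 8.43902, 120 ms; sum = 128.439 ms.
End-to-end = 128 ms.

128 ms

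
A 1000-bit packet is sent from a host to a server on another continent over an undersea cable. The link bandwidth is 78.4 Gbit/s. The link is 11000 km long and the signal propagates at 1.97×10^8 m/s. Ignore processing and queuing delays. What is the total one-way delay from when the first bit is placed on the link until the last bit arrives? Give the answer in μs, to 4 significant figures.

55840 μs

Transmission delay = L/R = 1000 / 78400000000 = 0.0127551 μs.
Propagation delay = d/s = 11000000 m / 197000000 m/s = 55837.6 μs.
Total = 55840 μs.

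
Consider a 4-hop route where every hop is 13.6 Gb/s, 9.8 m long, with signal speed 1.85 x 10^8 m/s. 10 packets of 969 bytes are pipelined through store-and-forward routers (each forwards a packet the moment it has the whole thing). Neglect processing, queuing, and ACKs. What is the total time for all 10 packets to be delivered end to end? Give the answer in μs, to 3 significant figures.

Per-hop transmission t_tx = L/R = 7752/13600000000 = 0.57 μs.
Per-hop propagation t_prop = 9.8/185000000 = 0.052973 μs.
Pipeline fill: first packet needs 4·t_tx to clear all hops; remaining 9 packets each add one t_tx.
Total = (4+10-1)·t_tx + 4·t_prop = 13·0.57 + 4·0.052973 = 7.62 μs.

7.62 μs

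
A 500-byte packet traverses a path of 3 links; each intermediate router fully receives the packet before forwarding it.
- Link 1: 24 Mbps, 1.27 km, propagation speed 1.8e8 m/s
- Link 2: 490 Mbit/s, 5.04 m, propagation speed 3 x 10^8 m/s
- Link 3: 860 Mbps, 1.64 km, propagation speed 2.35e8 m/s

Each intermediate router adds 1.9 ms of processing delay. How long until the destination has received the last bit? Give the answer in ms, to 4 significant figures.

3.994 ms

L = 500 × 8 = 4000 bits.
Transmission delays (L/R per hop): 0.166667, 0.00816327, 0.00465116 ms; sum = 0.179481 ms.
Propagation delays (d/s per hop): 0.00705556, 1.68e-05, 0.00697872 ms; sum = 0.0140511 ms.
Processing at 2 router(s): 2 × 1.9 ms = 3.8 ms.
End-to-end = 3.994 ms.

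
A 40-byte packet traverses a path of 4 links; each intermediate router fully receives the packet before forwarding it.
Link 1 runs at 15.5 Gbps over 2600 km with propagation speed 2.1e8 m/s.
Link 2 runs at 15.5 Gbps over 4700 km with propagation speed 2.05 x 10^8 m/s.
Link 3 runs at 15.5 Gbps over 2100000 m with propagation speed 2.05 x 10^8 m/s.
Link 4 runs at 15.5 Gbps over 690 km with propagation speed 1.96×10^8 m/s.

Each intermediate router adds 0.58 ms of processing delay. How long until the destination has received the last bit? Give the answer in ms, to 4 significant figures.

L = 40 × 8 = 320 bits.
Transmission delay per hop = L/R = 320/15500000000 = 2.06452e-05 ms; 4 hops → 8.25806e-05 ms.
Propagation delays (d/s per hop): 12.381, 22.9268, 10.2439, 3.52041 ms; sum = 49.0721 ms.
Processing at 3 router(s): 3 × 0.58 ms = 1.74 ms.
End-to-end = 50.81 ms.

50.81 ms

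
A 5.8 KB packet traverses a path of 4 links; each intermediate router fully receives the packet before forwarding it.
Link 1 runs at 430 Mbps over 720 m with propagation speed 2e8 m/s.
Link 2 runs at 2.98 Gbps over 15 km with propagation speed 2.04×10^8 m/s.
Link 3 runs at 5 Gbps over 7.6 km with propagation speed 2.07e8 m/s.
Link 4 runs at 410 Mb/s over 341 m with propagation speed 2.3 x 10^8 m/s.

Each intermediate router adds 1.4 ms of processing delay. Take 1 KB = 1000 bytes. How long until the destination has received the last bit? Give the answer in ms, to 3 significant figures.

4.56 ms

L = 46400 bits.
Transmission delays (L/R per hop): 0.107907, 0.0155705, 0.00928, 0.113171 ms; sum = 0.245928 ms.
Propagation delays (d/s per hop): 0.0036, 0.0735294, 0.036715, 0.00148261 ms; sum = 0.115327 ms.
Processing at 3 router(s): 3 × 1.4 ms = 4.2 ms.
End-to-end = 4.56 ms.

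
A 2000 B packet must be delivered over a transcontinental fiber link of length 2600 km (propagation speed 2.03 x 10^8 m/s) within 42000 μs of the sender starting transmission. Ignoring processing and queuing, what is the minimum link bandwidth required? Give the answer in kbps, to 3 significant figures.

548 kbps

L = 16000 bits.
Propagation delay = 2600000 / 2.03e+08 = 12807.9 μs.
Transmission budget = 42000 − 12807.9 = 29192.1 μs.
R ≥ L / t_tx = 16000 bits / 0.0291921 s = 548 kbps.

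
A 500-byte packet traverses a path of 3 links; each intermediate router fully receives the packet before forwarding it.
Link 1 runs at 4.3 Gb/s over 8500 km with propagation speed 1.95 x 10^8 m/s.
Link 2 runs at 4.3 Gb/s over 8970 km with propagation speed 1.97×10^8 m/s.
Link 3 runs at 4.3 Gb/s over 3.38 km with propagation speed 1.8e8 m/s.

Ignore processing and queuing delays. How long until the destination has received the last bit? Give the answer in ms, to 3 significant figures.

L = 500 × 8 = 4000 bits.
Transmission delay per hop = L/R = 4000/4300000000 = 0.000930233 ms; 3 hops → 0.0027907 ms.
Propagation delays (d/s per hop): 43.5897, 45.533, 0.0187778 ms; sum = 89.1415 ms.
End-to-end = 89.1 ms.

89.1 ms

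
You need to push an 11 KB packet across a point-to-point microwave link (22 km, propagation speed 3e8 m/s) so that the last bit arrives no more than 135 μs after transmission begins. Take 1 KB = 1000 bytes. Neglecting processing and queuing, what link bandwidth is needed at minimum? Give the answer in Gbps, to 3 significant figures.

L = 88000 bits.
Propagation delay = 22000 / 300000000 = 73.3333 μs.
Transmission budget = 135 − 73.3333 = 61.6667 μs.
R ≥ L / t_tx = 88000 bits / 6.16667e-05 s = 1.43 Gbps.

1.43 Gbps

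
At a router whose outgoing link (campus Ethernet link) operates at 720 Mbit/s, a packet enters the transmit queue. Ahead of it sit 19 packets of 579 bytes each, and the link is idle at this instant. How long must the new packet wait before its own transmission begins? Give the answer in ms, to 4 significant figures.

0.1222 ms

Each queued packet: L/R = 4632/720000000 = 0.00643333 ms.
19 queued → 0.122233 ms.
Queuing delay = 0.1222 ms.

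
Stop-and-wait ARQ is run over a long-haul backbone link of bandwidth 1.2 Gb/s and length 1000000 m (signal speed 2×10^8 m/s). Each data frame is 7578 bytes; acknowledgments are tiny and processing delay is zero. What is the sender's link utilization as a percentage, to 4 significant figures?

0.5027 %

t_tx = L/R = 60624/1200000000 = 5.052e-05 s.
t_prop = 1000000/200000000 = 0.005 s; RTT = 0.01 s.
Cycle = t_tx + RTT = 0.0100505 s.
Utilization = t_tx / cycle = 5.052e-05/0.0100505 = 0.5027 %.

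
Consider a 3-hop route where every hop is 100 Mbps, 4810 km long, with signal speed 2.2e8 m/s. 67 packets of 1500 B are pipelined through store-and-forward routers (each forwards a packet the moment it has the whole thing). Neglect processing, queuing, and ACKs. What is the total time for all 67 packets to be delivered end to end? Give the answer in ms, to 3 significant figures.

Per-hop transmission t_tx = L/R = 12000/100000000 = 0.12 ms.
Per-hop propagation t_prop = 4810000/2.2e+08 = 21.8636 ms.
Pipeline fill: first packet needs 3·t_tx to clear all hops; remaining 66 packets each add one t_tx.
Total = (3+67-1)·t_tx + 3·t_prop = 69·0.12 + 3·21.8636 = 73.9 ms.

73.9 ms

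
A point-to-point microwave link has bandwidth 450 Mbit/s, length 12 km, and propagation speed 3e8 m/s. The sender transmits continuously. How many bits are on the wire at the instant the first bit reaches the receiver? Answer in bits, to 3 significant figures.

18000 bits

Propagation delay = 12000 / 300000000 = 4e-05 s.
BDP = R × t_prop = 450000000 × 4e-05 = 18000 bits.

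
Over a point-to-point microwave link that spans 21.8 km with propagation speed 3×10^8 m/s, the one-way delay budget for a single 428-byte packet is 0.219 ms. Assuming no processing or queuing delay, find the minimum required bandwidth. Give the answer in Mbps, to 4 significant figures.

23.40 Mbps

L = 3424 bits.
Propagation delay = 21800 / 300000000 = 0.0726667 ms.
Transmission budget = 0.219 − 0.0726667 = 0.146333 ms.
R ≥ L / t_tx = 3424 bits / 0.000146333 s = 23.40 Mbps.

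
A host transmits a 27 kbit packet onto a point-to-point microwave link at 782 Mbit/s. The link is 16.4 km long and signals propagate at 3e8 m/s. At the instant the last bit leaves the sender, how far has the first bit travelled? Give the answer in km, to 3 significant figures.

10.4 km

t_tx = L/R = 27000/782000000 = 3.45269e-05 s.
Distance = s × t_tx = 300000000 × 3.45269e-05 = 10.4 km.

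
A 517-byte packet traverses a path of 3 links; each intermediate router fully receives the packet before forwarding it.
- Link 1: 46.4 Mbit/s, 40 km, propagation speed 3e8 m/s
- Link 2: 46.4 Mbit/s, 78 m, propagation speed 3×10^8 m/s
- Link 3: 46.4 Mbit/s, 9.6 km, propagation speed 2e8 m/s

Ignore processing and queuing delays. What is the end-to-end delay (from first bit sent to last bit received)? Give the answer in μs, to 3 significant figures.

449 μs

L = 517 × 8 = 4136 bits.
Transmission delay per hop = L/R = 4136/46400000 = 89.1379 μs; 3 hops → 267.414 μs.
Propagation delays (d/s per hop): 133.333, 0.26, 48 μs; sum = 181.593 μs.
End-to-end = 449 μs.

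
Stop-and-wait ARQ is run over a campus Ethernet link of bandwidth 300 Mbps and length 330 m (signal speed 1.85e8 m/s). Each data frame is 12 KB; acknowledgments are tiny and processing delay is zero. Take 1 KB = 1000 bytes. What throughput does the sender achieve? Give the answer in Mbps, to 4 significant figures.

296.7 Mbps

t_tx = L/R = 96000/300000000 = 0.00032 s.
t_prop = 330/185000000 = 1.78378e-06 s; RTT = 3.56757e-06 s.
Cycle = t_tx + RTT = 0.000323568 s.
Throughput = L / cycle = 96000 / 0.000323568 = 296.7 Mbps.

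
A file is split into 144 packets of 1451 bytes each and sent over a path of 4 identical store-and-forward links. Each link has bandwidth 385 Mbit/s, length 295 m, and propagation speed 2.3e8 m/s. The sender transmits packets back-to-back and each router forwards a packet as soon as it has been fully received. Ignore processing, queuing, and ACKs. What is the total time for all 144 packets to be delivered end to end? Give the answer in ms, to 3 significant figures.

Per-hop transmission t_tx = L/R = 11608/385000000 = 0.0301506 ms.
Per-hop propagation t_prop = 295/2.3e+08 = 0.00128261 ms.
Pipeline fill: first packet needs 4·t_tx to clear all hops; remaining 143 packets each add one t_tx.
Total = (4+144-1)·t_tx + 4·t_prop = 147·0.0301506 + 4·0.00128261 = 4.44 ms.

4.44 ms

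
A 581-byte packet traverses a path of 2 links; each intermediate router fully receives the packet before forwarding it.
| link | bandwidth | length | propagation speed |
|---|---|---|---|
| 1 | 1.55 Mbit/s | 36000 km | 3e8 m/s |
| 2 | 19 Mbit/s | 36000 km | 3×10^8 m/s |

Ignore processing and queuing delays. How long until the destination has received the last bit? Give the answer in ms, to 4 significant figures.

L = 581 × 8 = 4648 bits.
Transmission delays (L/R per hop): 2.99871, 0.244632 ms; sum = 3.24334 ms.
Propagation delays (d/s per hop): 120, 120 ms; sum = 240 ms.
End-to-end = 243.2 ms.

243.2 ms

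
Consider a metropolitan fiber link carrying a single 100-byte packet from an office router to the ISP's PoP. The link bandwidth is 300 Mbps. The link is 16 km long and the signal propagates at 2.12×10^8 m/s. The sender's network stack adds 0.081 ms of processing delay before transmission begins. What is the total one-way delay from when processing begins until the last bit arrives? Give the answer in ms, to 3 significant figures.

0.159 ms

L = 100 × 8 = 800 bits.
Transmission delay = L/R = 800 / 300000000 = 0.00266667 ms.
Propagation delay = d/s = 16000 m / 212000000 m/s = 0.0754717 ms.
Plus processing delay 0.081 ms = 0.081 ms.
Total = 0.159 ms.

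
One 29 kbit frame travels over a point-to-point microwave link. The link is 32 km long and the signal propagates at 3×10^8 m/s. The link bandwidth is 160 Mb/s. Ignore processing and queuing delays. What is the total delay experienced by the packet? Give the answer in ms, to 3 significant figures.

0.288 ms

L = 29000 bits.
Transmission delay = L/R = 29000 / 160000000 = 0.18125 ms.
Propagation delay = d/s = 32000 m / 300000000 m/s = 0.106667 ms.
Total = 0.288 ms.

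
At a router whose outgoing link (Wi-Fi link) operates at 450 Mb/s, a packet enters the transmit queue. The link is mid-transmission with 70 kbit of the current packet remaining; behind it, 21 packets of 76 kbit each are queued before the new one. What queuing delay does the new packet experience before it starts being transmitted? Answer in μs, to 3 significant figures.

3700 μs

Each queued packet: L/R = 76000/450000000 = 168.889 μs.
21 queued → 3546.67 μs.
Plus remaining 70000 bits of current packet: 155.556 μs.
Queuing delay = 3700 μs.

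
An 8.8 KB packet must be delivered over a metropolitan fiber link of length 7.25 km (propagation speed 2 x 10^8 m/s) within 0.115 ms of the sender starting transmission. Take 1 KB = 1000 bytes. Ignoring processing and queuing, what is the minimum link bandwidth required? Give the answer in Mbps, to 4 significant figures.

L = 70400 bits.
Propagation delay = 7250 / 200000000 = 0.03625 ms.
Transmission budget = 0.115 − 0.03625 = 0.07875 ms.
R ≥ L / t_tx = 70400 bits / 7.875e-05 s = 894.0 Mbps.

894.0 Mbps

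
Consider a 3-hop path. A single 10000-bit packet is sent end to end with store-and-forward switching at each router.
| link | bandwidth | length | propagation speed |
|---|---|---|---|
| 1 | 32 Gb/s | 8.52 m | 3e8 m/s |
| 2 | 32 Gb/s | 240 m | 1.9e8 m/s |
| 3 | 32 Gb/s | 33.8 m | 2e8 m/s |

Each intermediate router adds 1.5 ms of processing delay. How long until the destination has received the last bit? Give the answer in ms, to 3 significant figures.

3.00 ms

Transmission delay per hop = L/R = 10000/32000000000 = 0.0003125 ms; 3 hops → 0.0009375 ms.
Propagation delays (d/s per hop): 2.84e-05, 0.00126316, 0.000169 ms; sum = 0.00146056 ms.
Processing at 2 router(s): 2 × 1.5 ms = 3 ms.
End-to-end = 3.00 ms.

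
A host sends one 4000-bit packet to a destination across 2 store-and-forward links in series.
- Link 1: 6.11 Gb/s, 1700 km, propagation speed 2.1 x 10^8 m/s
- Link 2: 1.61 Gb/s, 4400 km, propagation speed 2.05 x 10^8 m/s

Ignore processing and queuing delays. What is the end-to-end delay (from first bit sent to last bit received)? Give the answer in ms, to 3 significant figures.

29.6 ms

Transmission delays (L/R per hop): 0.000654664, 0.00248447 ms; sum = 0.00313914 ms.
Propagation delays (d/s per hop): 8.09524, 21.4634 ms; sum = 29.5587 ms.
End-to-end = 29.6 ms.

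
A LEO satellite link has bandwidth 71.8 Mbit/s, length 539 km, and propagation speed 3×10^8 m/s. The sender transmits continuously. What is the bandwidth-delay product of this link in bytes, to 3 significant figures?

16100 bytes

Propagation delay = 539000 / 300000000 = 0.00179667 s.
BDP = R × t_prop = 71800000 × 0.00179667 = 129001 bits.
In bytes: 129001/8 = 16100 bytes.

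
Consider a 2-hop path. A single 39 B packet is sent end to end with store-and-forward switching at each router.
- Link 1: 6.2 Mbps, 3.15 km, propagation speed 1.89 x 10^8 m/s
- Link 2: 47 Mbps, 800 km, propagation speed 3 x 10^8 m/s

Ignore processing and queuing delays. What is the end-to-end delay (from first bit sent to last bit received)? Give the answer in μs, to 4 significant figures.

2740 μs

L = 39 × 8 = 312 bits.
Transmission delays (L/R per hop): 50.3226, 6.6383 μs; sum = 56.9609 μs.
Propagation delays (d/s per hop): 16.6667, 2666.67 μs; sum = 2683.33 μs.
End-to-end = 2740 μs.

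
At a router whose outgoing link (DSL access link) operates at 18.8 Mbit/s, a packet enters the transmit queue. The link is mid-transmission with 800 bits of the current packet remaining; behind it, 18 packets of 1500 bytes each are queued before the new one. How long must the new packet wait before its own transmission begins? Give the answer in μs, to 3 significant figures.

Each queued packet: L/R = 12000/18800000 = 638.298 μs.
18 queued → 11489.4 μs.
Plus remaining 800 bits of current packet: 42.5532 μs.
Queuing delay = 11500 μs.

11500 μs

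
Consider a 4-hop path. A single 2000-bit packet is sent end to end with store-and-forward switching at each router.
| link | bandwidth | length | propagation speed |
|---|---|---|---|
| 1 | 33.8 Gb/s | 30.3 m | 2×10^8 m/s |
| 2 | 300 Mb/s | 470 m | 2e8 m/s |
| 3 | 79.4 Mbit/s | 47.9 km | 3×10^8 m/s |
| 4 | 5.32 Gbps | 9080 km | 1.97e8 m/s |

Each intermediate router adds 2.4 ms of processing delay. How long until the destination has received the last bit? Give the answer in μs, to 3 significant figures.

Transmission delays (L/R per hop): 0.0591716, 6.66667, 25.1889, 0.37594 μs; sum = 32.2907 μs.
Propagation delays (d/s per hop): 0.1515, 2.35, 159.667, 46091.4 μs; sum = 46253.5 μs.
Processing at 3 router(s): 3 × 2.4 ms = 7200 μs.
End-to-end = 53500 μs.

53500 μs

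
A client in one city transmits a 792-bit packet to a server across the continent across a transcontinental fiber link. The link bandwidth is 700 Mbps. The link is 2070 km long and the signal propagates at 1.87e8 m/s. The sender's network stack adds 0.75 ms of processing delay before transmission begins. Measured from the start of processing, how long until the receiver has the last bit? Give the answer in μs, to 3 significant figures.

11800 μs

Transmission delay = L/R = 792 / 700000000 = 1.13143 μs.
Propagation delay = d/s = 2070000 m / 187000000 m/s = 11069.5 μs.
Plus processing delay 0.75 ms = 750 μs.
Total = 11800 μs.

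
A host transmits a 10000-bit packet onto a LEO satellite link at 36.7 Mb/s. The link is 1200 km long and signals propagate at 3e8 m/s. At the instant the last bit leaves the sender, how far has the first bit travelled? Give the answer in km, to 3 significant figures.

81.7 km

t_tx = L/R = 10000/36700000 = 0.00027248 s.
Distance = s × t_tx = 300000000 × 0.00027248 = 81.7 km.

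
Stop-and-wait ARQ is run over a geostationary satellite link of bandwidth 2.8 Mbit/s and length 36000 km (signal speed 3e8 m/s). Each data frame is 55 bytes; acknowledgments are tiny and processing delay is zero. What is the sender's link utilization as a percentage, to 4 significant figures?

0.06543 %

t_tx = L/R = 440/2800000 = 0.000157143 s.
t_prop = 36000000/300000000 = 0.12 s; RTT = 0.24 s.
Cycle = t_tx + RTT = 0.240157 s.
Utilization = t_tx / cycle = 0.000157143/0.240157 = 0.06543 %.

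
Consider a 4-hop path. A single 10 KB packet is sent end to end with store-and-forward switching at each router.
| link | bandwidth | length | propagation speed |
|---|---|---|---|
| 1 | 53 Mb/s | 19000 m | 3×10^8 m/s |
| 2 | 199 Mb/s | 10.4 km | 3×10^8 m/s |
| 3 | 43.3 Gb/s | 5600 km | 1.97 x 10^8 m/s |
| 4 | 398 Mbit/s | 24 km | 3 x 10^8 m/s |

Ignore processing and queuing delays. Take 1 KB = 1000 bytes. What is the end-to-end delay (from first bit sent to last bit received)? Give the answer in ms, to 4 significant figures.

L = 80000 bits.
Transmission delays (L/R per hop): 1.50943, 0.40201, 0.00184758, 0.201005 ms; sum = 2.1143 ms.
Propagation delays (d/s per hop): 0.0633333, 0.0346667, 28.4264, 0.08 ms; sum = 28.6044 ms.
End-to-end = 30.72 ms.

30.72 ms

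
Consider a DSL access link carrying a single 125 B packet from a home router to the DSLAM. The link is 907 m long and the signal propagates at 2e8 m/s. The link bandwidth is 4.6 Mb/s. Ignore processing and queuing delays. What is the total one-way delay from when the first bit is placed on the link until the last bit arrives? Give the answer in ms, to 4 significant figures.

0.2219 ms

L = 125 × 8 = 1000 bits.
Transmission delay = L/R = 1000 / 4600000 = 0.217391 ms.
Propagation delay = d/s = 907 m / 200000000 m/s = 0.004535 ms.
Total = 0.2219 ms.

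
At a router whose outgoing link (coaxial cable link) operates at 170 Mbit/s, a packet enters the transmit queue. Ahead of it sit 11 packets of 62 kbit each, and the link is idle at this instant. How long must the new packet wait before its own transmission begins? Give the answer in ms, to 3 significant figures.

4.01 ms

Each queued packet: L/R = 62000/170000000 = 0.364706 ms.
11 queued → 4.01176 ms.
Queuing delay = 4.01 ms.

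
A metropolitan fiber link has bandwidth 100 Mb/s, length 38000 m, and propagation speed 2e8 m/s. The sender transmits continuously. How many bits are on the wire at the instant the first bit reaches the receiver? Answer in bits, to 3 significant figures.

19000 bits

Propagation delay = 38000 / 200000000 = 0.00019 s.
BDP = R × t_prop = 100000000 × 0.00019 = 19000 bits.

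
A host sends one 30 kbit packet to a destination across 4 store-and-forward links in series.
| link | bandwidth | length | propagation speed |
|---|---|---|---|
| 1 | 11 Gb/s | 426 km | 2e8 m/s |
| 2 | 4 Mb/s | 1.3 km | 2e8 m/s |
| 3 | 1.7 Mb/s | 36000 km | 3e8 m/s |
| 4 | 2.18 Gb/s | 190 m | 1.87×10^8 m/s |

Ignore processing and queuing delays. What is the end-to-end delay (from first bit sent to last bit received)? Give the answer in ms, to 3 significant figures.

L = 30000 bits.
Transmission delays (L/R per hop): 0.00272727, 7.5, 17.6471, 0.0137615 ms; sum = 25.1635 ms.
Propagation delays (d/s per hop): 2.13, 0.0065, 120, 0.00101604 ms; sum = 122.138 ms.
End-to-end = 147 ms.

147 ms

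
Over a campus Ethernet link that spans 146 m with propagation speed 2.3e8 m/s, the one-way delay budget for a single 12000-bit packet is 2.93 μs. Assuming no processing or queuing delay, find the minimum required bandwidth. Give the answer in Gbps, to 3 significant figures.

5.23 Gbps

Propagation delay = 146 / 2.3e+08 = 0.634783 μs.
Transmission budget = 2.93 − 0.634783 = 2.29522 μs.
R ≥ L / t_tx = 12000 bits / 2.29522e-06 s = 5.23 Gbps.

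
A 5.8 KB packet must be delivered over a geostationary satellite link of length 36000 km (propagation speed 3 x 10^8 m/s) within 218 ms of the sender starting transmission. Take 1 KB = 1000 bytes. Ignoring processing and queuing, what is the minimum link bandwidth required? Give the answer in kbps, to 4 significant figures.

L = 46400 bits.
Propagation delay = 36000000 / 300000000 = 120 ms.
Transmission budget = 218 − 120 = 98 ms.
R ≥ L / t_tx = 46400 bits / 0.098 s = 473.5 kbps.

473.5 kbps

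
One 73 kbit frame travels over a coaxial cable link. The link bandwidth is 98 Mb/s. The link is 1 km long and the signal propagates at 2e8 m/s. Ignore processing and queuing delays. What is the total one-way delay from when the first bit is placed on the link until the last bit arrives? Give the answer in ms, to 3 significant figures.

0.750 ms

L = 73000 bits.
Transmission delay = L/R = 73000 / 98000000 = 0.744898 ms.
Propagation delay = d/s = 1000 m / 200000000 m/s = 0.005 ms.
Total = 0.750 ms.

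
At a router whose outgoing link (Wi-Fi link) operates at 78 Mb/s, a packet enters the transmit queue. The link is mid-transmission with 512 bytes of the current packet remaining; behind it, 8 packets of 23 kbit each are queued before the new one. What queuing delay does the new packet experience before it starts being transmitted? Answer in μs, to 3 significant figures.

2410 μs

Each queued packet: L/R = 23000/78000000 = 294.872 μs.
8 queued → 2358.97 μs.
Plus remaining 4096 bits of current packet: 52.5128 μs.
Queuing delay = 2410 μs.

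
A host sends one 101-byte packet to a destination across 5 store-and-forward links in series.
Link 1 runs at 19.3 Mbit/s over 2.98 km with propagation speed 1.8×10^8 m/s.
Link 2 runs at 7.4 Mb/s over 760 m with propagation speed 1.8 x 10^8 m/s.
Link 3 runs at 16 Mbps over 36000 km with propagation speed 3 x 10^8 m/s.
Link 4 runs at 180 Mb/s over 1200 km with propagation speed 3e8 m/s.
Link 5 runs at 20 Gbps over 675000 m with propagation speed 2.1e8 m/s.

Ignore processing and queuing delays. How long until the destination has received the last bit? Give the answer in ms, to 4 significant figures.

L = 101 × 8 = 808 bits.
Transmission delays (L/R per hop): 0.0418653, 0.109189, 0.0505, 0.00448889, 4.04e-05 ms; sum = 0.206084 ms.
Propagation delays (d/s per hop): 0.0165556, 0.00422222, 120, 4, 3.21429 ms; sum = 127.235 ms.
End-to-end = 127.4 ms.

127.4 ms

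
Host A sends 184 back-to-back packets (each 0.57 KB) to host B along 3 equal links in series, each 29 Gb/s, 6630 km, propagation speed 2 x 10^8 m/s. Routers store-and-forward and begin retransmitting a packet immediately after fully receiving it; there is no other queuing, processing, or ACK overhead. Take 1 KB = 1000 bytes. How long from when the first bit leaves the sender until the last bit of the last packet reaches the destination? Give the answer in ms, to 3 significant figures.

Per-hop transmission t_tx = L/R = 4560/29000000000 = 0.000157241 ms.
Per-hop propagation t_prop = 6630000/200000000 = 33.15 ms.
Pipeline fill: first packet needs 3·t_tx to clear all hops; remaining 183 packets each add one t_tx.
Total = (3+184-1)·t_tx + 3·t_prop = 186·0.000157241 + 3·33.15 = 99.5 ms.

99.5 ms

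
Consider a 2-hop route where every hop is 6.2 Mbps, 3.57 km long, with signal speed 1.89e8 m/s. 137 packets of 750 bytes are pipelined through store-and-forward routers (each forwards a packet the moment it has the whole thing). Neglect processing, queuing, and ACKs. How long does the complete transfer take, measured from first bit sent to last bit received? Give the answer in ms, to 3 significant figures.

Per-hop transmission t_tx = L/R = 6000/6200000 = 0.967742 ms.
Per-hop propagation t_prop = 3570/189000000 = 0.0188889 ms.
Pipeline fill: first packet needs 2·t_tx to clear all hops; remaining 136 packets each add one t_tx.
Total = (2+137-1)·t_tx + 2·t_prop = 138·0.967742 + 2·0.0188889 = 134 ms.

134 ms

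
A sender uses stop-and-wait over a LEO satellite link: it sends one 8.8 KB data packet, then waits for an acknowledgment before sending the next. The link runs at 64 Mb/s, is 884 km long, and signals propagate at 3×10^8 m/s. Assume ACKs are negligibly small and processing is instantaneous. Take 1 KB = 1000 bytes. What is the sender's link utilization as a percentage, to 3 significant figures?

t_tx = L/R = 70400/64000000 = 0.0011 s.
t_prop = 884000/300000000 = 0.00294667 s; RTT = 0.00589333 s.
Cycle = t_tx + RTT = 0.00699333 s.
Utilization = t_tx / cycle = 0.0011/0.00699333 = 15.7 %.

15.7 %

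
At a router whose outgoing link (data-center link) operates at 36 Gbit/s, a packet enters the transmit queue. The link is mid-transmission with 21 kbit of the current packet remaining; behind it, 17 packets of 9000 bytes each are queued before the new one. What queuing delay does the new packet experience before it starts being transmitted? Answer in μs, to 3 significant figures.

34.6 μs

Each queued packet: L/R = 72000/36000000000 = 2 μs.
17 queued → 34 μs.
Plus remaining 21000 bits of current packet: 0.583333 μs.
Queuing delay = 34.6 μs.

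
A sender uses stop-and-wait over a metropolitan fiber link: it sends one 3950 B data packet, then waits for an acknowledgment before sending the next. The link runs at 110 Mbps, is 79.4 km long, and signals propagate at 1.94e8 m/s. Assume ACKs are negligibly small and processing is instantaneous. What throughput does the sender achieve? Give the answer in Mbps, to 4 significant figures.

28.58 Mbps

t_tx = L/R = 31600/110000000 = 0.000287273 s.
t_prop = 79400/194000000 = 0.000409278 s; RTT = 0.000818557 s.
Cycle = t_tx + RTT = 0.00110583 s.
Throughput = L / cycle = 31600 / 0.00110583 = 28.58 Mbps.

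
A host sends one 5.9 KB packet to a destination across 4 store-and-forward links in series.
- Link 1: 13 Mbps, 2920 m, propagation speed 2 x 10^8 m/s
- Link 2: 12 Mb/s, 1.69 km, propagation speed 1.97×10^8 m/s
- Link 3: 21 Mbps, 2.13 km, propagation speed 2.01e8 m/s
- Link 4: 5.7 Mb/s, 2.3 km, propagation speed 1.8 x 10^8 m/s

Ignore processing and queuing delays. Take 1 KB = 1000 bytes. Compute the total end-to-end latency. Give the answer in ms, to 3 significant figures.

L = 47200 bits.
Transmission delays (L/R per hop): 3.63077, 3.93333, 2.24762, 8.2807 ms; sum = 18.0924 ms.
Propagation delays (d/s per hop): 0.0146, 0.00857868, 0.010597, 0.0127778 ms; sum = 0.0465535 ms.
End-to-end = 18.1 ms.

18.1 ms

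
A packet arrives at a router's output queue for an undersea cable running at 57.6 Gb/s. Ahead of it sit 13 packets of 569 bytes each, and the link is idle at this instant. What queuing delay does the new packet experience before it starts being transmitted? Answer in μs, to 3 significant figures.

1.03 μs

Each queued packet: L/R = 4552/57600000000 = 0.0790278 μs.
13 queued → 1.02736 μs.
Queuing delay = 1.03 μs.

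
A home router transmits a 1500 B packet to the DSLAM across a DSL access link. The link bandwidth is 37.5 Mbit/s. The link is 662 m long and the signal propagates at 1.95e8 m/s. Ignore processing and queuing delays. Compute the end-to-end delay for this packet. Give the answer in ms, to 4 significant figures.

0.3234 ms

L = 1500 × 8 = 12000 bits.
Transmission delay = L/R = 12000 / 37500000 = 0.32 ms.
Propagation delay = d/s = 662 m / 195000000 m/s = 0.00339487 ms.
Total = 0.3234 ms.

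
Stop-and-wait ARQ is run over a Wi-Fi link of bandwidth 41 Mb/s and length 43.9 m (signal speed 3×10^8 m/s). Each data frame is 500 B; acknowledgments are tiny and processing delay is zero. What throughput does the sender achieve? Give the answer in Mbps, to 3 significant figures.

40.9 Mbps

t_tx = L/R = 4000/41000000 = 9.7561e-05 s.
t_prop = 43.9/300000000 = 1.46333e-07 s; RTT = 2.92667e-07 s.
Cycle = t_tx + RTT = 9.78536e-05 s.
Throughput = L / cycle = 4000 / 9.78536e-05 = 40.9 Mbps.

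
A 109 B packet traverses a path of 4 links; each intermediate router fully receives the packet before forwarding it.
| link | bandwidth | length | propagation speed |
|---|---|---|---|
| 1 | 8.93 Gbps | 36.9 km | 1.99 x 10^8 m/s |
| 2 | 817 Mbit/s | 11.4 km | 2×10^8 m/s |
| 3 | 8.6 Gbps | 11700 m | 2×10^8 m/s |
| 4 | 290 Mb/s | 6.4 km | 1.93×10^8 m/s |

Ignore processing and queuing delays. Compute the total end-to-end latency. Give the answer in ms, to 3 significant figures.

L = 109 × 8 = 872 bits.
Transmission delays (L/R per hop): 9.76484e-05, 0.00106732, 0.000101395, 0.0030069 ms; sum = 0.00427326 ms.
Propagation delays (d/s per hop): 0.185427, 0.057, 0.0585, 0.0331606 ms; sum = 0.334088 ms.
End-to-end = 0.338 ms.

0.338 ms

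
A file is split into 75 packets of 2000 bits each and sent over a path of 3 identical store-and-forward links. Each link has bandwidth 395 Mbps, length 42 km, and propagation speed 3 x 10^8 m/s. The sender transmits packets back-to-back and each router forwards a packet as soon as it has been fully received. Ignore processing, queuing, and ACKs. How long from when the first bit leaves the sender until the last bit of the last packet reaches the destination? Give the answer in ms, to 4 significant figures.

0.8099 ms

Per-hop transmission t_tx = L/R = 2000/395000000 = 0.00506329 ms.
Per-hop propagation t_prop = 42000/300000000 = 0.14 ms.
Pipeline fill: first packet needs 3·t_tx to clear all hops; remaining 74 packets each add one t_tx.
Total = (3+75-1)·t_tx + 3·t_prop = 77·0.00506329 + 3·0.14 = 0.8099 ms.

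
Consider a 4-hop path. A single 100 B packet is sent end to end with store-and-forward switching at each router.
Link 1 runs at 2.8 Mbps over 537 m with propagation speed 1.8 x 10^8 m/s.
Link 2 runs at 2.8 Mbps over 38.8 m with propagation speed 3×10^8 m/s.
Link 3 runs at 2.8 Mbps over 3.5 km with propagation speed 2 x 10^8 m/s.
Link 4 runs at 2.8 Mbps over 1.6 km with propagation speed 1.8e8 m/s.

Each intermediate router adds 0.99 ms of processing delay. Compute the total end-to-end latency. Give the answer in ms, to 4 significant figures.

L = 100 × 8 = 800 bits.
Transmission delay per hop = L/R = 800/2800000 = 0.285714 ms; 4 hops → 1.14286 ms.
Propagation delays (d/s per hop): 0.00298333, 0.000129333, 0.0175, 0.00888889 ms; sum = 0.0295016 ms.
Processing at 3 router(s): 3 × 0.99 ms = 2.97 ms.
End-to-end = 4.142 ms.

4.142 ms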